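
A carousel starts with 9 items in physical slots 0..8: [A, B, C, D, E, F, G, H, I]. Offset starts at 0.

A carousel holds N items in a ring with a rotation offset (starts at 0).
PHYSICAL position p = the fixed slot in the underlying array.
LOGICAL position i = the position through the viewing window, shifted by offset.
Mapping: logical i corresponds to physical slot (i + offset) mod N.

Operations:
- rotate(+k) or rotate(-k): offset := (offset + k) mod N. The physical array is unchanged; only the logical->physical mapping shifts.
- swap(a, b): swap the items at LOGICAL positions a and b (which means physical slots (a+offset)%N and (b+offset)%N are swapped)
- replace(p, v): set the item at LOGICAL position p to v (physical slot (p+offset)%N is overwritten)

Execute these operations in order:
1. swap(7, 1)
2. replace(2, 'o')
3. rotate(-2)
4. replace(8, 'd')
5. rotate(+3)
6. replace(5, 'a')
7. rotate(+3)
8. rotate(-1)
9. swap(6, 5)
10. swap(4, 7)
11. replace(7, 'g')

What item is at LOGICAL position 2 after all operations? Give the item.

Answer: F

Derivation:
After op 1 (swap(7, 1)): offset=0, physical=[A,H,C,D,E,F,G,B,I], logical=[A,H,C,D,E,F,G,B,I]
After op 2 (replace(2, 'o')): offset=0, physical=[A,H,o,D,E,F,G,B,I], logical=[A,H,o,D,E,F,G,B,I]
After op 3 (rotate(-2)): offset=7, physical=[A,H,o,D,E,F,G,B,I], logical=[B,I,A,H,o,D,E,F,G]
After op 4 (replace(8, 'd')): offset=7, physical=[A,H,o,D,E,F,d,B,I], logical=[B,I,A,H,o,D,E,F,d]
After op 5 (rotate(+3)): offset=1, physical=[A,H,o,D,E,F,d,B,I], logical=[H,o,D,E,F,d,B,I,A]
After op 6 (replace(5, 'a')): offset=1, physical=[A,H,o,D,E,F,a,B,I], logical=[H,o,D,E,F,a,B,I,A]
After op 7 (rotate(+3)): offset=4, physical=[A,H,o,D,E,F,a,B,I], logical=[E,F,a,B,I,A,H,o,D]
After op 8 (rotate(-1)): offset=3, physical=[A,H,o,D,E,F,a,B,I], logical=[D,E,F,a,B,I,A,H,o]
After op 9 (swap(6, 5)): offset=3, physical=[I,H,o,D,E,F,a,B,A], logical=[D,E,F,a,B,A,I,H,o]
After op 10 (swap(4, 7)): offset=3, physical=[I,B,o,D,E,F,a,H,A], logical=[D,E,F,a,H,A,I,B,o]
After op 11 (replace(7, 'g')): offset=3, physical=[I,g,o,D,E,F,a,H,A], logical=[D,E,F,a,H,A,I,g,o]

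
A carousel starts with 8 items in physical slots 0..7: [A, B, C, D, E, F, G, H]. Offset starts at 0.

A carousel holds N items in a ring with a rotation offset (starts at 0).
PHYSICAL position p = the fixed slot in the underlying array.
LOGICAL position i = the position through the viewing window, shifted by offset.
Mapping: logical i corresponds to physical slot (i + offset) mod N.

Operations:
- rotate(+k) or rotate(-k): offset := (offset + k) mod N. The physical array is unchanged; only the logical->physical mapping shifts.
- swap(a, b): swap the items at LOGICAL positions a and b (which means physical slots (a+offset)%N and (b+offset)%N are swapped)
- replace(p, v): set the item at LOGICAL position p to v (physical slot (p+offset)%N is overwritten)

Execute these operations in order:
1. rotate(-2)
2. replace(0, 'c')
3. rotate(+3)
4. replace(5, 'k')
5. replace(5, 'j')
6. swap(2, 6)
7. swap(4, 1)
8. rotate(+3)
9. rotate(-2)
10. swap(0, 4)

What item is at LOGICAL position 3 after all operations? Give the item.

After op 1 (rotate(-2)): offset=6, physical=[A,B,C,D,E,F,G,H], logical=[G,H,A,B,C,D,E,F]
After op 2 (replace(0, 'c')): offset=6, physical=[A,B,C,D,E,F,c,H], logical=[c,H,A,B,C,D,E,F]
After op 3 (rotate(+3)): offset=1, physical=[A,B,C,D,E,F,c,H], logical=[B,C,D,E,F,c,H,A]
After op 4 (replace(5, 'k')): offset=1, physical=[A,B,C,D,E,F,k,H], logical=[B,C,D,E,F,k,H,A]
After op 5 (replace(5, 'j')): offset=1, physical=[A,B,C,D,E,F,j,H], logical=[B,C,D,E,F,j,H,A]
After op 6 (swap(2, 6)): offset=1, physical=[A,B,C,H,E,F,j,D], logical=[B,C,H,E,F,j,D,A]
After op 7 (swap(4, 1)): offset=1, physical=[A,B,F,H,E,C,j,D], logical=[B,F,H,E,C,j,D,A]
After op 8 (rotate(+3)): offset=4, physical=[A,B,F,H,E,C,j,D], logical=[E,C,j,D,A,B,F,H]
After op 9 (rotate(-2)): offset=2, physical=[A,B,F,H,E,C,j,D], logical=[F,H,E,C,j,D,A,B]
After op 10 (swap(0, 4)): offset=2, physical=[A,B,j,H,E,C,F,D], logical=[j,H,E,C,F,D,A,B]

Answer: C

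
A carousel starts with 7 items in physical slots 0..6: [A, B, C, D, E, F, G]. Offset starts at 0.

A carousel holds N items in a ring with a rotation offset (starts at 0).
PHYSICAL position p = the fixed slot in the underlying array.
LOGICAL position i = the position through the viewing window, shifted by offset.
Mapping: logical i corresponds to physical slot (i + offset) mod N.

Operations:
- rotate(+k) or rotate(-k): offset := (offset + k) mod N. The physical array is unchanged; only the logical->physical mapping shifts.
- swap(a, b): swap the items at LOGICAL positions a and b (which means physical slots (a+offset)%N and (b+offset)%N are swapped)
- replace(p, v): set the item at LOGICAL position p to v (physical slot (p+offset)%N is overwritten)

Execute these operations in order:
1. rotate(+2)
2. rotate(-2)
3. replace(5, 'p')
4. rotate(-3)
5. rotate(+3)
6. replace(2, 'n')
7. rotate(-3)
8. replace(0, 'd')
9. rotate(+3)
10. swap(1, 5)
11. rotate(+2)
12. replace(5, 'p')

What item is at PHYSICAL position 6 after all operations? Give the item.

Answer: G

Derivation:
After op 1 (rotate(+2)): offset=2, physical=[A,B,C,D,E,F,G], logical=[C,D,E,F,G,A,B]
After op 2 (rotate(-2)): offset=0, physical=[A,B,C,D,E,F,G], logical=[A,B,C,D,E,F,G]
After op 3 (replace(5, 'p')): offset=0, physical=[A,B,C,D,E,p,G], logical=[A,B,C,D,E,p,G]
After op 4 (rotate(-3)): offset=4, physical=[A,B,C,D,E,p,G], logical=[E,p,G,A,B,C,D]
After op 5 (rotate(+3)): offset=0, physical=[A,B,C,D,E,p,G], logical=[A,B,C,D,E,p,G]
After op 6 (replace(2, 'n')): offset=0, physical=[A,B,n,D,E,p,G], logical=[A,B,n,D,E,p,G]
After op 7 (rotate(-3)): offset=4, physical=[A,B,n,D,E,p,G], logical=[E,p,G,A,B,n,D]
After op 8 (replace(0, 'd')): offset=4, physical=[A,B,n,D,d,p,G], logical=[d,p,G,A,B,n,D]
After op 9 (rotate(+3)): offset=0, physical=[A,B,n,D,d,p,G], logical=[A,B,n,D,d,p,G]
After op 10 (swap(1, 5)): offset=0, physical=[A,p,n,D,d,B,G], logical=[A,p,n,D,d,B,G]
After op 11 (rotate(+2)): offset=2, physical=[A,p,n,D,d,B,G], logical=[n,D,d,B,G,A,p]
After op 12 (replace(5, 'p')): offset=2, physical=[p,p,n,D,d,B,G], logical=[n,D,d,B,G,p,p]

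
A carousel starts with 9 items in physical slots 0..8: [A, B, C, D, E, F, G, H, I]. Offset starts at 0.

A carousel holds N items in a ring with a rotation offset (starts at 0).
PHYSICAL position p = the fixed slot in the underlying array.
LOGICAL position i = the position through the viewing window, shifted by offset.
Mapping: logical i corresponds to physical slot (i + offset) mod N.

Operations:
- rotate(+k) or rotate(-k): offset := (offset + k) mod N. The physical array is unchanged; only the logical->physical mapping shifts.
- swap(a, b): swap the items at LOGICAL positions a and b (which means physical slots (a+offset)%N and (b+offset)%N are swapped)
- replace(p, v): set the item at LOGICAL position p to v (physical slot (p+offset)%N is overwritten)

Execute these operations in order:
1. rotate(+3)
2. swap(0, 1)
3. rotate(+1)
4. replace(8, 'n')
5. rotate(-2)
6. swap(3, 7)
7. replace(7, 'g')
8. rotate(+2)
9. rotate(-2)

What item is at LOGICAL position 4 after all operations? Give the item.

Answer: G

Derivation:
After op 1 (rotate(+3)): offset=3, physical=[A,B,C,D,E,F,G,H,I], logical=[D,E,F,G,H,I,A,B,C]
After op 2 (swap(0, 1)): offset=3, physical=[A,B,C,E,D,F,G,H,I], logical=[E,D,F,G,H,I,A,B,C]
After op 3 (rotate(+1)): offset=4, physical=[A,B,C,E,D,F,G,H,I], logical=[D,F,G,H,I,A,B,C,E]
After op 4 (replace(8, 'n')): offset=4, physical=[A,B,C,n,D,F,G,H,I], logical=[D,F,G,H,I,A,B,C,n]
After op 5 (rotate(-2)): offset=2, physical=[A,B,C,n,D,F,G,H,I], logical=[C,n,D,F,G,H,I,A,B]
After op 6 (swap(3, 7)): offset=2, physical=[F,B,C,n,D,A,G,H,I], logical=[C,n,D,A,G,H,I,F,B]
After op 7 (replace(7, 'g')): offset=2, physical=[g,B,C,n,D,A,G,H,I], logical=[C,n,D,A,G,H,I,g,B]
After op 8 (rotate(+2)): offset=4, physical=[g,B,C,n,D,A,G,H,I], logical=[D,A,G,H,I,g,B,C,n]
After op 9 (rotate(-2)): offset=2, physical=[g,B,C,n,D,A,G,H,I], logical=[C,n,D,A,G,H,I,g,B]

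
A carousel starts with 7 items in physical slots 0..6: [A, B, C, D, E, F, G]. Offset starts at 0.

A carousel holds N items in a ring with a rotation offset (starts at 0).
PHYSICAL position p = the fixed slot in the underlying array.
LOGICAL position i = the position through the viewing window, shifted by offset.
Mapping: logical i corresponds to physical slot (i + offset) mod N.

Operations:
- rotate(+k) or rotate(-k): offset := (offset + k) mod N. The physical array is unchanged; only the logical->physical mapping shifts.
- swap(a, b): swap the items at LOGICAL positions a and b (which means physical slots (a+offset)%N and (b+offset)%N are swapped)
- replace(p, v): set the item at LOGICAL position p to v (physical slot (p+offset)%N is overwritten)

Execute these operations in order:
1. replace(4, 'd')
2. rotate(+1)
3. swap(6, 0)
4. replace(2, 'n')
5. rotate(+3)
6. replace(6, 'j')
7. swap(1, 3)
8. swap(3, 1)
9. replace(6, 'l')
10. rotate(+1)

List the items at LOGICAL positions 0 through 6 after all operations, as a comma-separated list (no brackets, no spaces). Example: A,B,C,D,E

After op 1 (replace(4, 'd')): offset=0, physical=[A,B,C,D,d,F,G], logical=[A,B,C,D,d,F,G]
After op 2 (rotate(+1)): offset=1, physical=[A,B,C,D,d,F,G], logical=[B,C,D,d,F,G,A]
After op 3 (swap(6, 0)): offset=1, physical=[B,A,C,D,d,F,G], logical=[A,C,D,d,F,G,B]
After op 4 (replace(2, 'n')): offset=1, physical=[B,A,C,n,d,F,G], logical=[A,C,n,d,F,G,B]
After op 5 (rotate(+3)): offset=4, physical=[B,A,C,n,d,F,G], logical=[d,F,G,B,A,C,n]
After op 6 (replace(6, 'j')): offset=4, physical=[B,A,C,j,d,F,G], logical=[d,F,G,B,A,C,j]
After op 7 (swap(1, 3)): offset=4, physical=[F,A,C,j,d,B,G], logical=[d,B,G,F,A,C,j]
After op 8 (swap(3, 1)): offset=4, physical=[B,A,C,j,d,F,G], logical=[d,F,G,B,A,C,j]
After op 9 (replace(6, 'l')): offset=4, physical=[B,A,C,l,d,F,G], logical=[d,F,G,B,A,C,l]
After op 10 (rotate(+1)): offset=5, physical=[B,A,C,l,d,F,G], logical=[F,G,B,A,C,l,d]

Answer: F,G,B,A,C,l,d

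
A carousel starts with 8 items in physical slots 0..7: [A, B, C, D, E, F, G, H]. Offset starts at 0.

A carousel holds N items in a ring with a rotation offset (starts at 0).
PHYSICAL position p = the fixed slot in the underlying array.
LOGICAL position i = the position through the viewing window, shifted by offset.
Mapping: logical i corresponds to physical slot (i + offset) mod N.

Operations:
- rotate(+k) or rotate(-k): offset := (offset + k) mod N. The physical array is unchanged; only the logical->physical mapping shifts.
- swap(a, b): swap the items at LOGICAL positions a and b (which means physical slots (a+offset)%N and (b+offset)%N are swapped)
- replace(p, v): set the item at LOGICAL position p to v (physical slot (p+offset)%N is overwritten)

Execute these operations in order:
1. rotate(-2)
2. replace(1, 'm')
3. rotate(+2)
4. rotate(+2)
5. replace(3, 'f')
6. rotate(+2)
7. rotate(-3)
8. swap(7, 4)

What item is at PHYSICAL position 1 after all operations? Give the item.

After op 1 (rotate(-2)): offset=6, physical=[A,B,C,D,E,F,G,H], logical=[G,H,A,B,C,D,E,F]
After op 2 (replace(1, 'm')): offset=6, physical=[A,B,C,D,E,F,G,m], logical=[G,m,A,B,C,D,E,F]
After op 3 (rotate(+2)): offset=0, physical=[A,B,C,D,E,F,G,m], logical=[A,B,C,D,E,F,G,m]
After op 4 (rotate(+2)): offset=2, physical=[A,B,C,D,E,F,G,m], logical=[C,D,E,F,G,m,A,B]
After op 5 (replace(3, 'f')): offset=2, physical=[A,B,C,D,E,f,G,m], logical=[C,D,E,f,G,m,A,B]
After op 6 (rotate(+2)): offset=4, physical=[A,B,C,D,E,f,G,m], logical=[E,f,G,m,A,B,C,D]
After op 7 (rotate(-3)): offset=1, physical=[A,B,C,D,E,f,G,m], logical=[B,C,D,E,f,G,m,A]
After op 8 (swap(7, 4)): offset=1, physical=[f,B,C,D,E,A,G,m], logical=[B,C,D,E,A,G,m,f]

Answer: B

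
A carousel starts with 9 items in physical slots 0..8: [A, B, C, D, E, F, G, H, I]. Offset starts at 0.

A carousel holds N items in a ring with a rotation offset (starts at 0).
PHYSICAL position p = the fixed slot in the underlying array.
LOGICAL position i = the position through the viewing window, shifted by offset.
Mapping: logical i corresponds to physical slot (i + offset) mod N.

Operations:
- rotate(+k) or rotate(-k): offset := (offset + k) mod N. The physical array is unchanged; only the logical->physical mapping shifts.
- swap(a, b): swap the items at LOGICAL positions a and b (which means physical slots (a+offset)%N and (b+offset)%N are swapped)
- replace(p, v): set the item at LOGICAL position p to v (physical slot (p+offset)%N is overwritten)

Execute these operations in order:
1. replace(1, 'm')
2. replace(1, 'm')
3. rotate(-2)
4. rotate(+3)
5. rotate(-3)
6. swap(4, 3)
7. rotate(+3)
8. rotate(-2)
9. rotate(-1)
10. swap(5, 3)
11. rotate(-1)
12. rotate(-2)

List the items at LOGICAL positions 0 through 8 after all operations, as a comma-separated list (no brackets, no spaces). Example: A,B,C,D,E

After op 1 (replace(1, 'm')): offset=0, physical=[A,m,C,D,E,F,G,H,I], logical=[A,m,C,D,E,F,G,H,I]
After op 2 (replace(1, 'm')): offset=0, physical=[A,m,C,D,E,F,G,H,I], logical=[A,m,C,D,E,F,G,H,I]
After op 3 (rotate(-2)): offset=7, physical=[A,m,C,D,E,F,G,H,I], logical=[H,I,A,m,C,D,E,F,G]
After op 4 (rotate(+3)): offset=1, physical=[A,m,C,D,E,F,G,H,I], logical=[m,C,D,E,F,G,H,I,A]
After op 5 (rotate(-3)): offset=7, physical=[A,m,C,D,E,F,G,H,I], logical=[H,I,A,m,C,D,E,F,G]
After op 6 (swap(4, 3)): offset=7, physical=[A,C,m,D,E,F,G,H,I], logical=[H,I,A,C,m,D,E,F,G]
After op 7 (rotate(+3)): offset=1, physical=[A,C,m,D,E,F,G,H,I], logical=[C,m,D,E,F,G,H,I,A]
After op 8 (rotate(-2)): offset=8, physical=[A,C,m,D,E,F,G,H,I], logical=[I,A,C,m,D,E,F,G,H]
After op 9 (rotate(-1)): offset=7, physical=[A,C,m,D,E,F,G,H,I], logical=[H,I,A,C,m,D,E,F,G]
After op 10 (swap(5, 3)): offset=7, physical=[A,D,m,C,E,F,G,H,I], logical=[H,I,A,D,m,C,E,F,G]
After op 11 (rotate(-1)): offset=6, physical=[A,D,m,C,E,F,G,H,I], logical=[G,H,I,A,D,m,C,E,F]
After op 12 (rotate(-2)): offset=4, physical=[A,D,m,C,E,F,G,H,I], logical=[E,F,G,H,I,A,D,m,C]

Answer: E,F,G,H,I,A,D,m,C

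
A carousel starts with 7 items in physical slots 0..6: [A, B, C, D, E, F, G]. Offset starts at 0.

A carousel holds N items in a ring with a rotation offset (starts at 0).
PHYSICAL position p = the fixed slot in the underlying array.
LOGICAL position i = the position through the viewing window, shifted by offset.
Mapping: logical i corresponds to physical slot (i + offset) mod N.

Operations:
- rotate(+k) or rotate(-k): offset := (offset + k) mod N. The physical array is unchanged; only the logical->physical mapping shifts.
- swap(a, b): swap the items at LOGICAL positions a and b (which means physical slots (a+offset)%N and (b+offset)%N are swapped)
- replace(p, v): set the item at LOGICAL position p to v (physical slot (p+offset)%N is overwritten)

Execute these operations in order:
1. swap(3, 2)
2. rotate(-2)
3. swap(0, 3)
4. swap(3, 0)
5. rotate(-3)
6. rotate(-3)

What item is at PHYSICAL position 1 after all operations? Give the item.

Answer: B

Derivation:
After op 1 (swap(3, 2)): offset=0, physical=[A,B,D,C,E,F,G], logical=[A,B,D,C,E,F,G]
After op 2 (rotate(-2)): offset=5, physical=[A,B,D,C,E,F,G], logical=[F,G,A,B,D,C,E]
After op 3 (swap(0, 3)): offset=5, physical=[A,F,D,C,E,B,G], logical=[B,G,A,F,D,C,E]
After op 4 (swap(3, 0)): offset=5, physical=[A,B,D,C,E,F,G], logical=[F,G,A,B,D,C,E]
After op 5 (rotate(-3)): offset=2, physical=[A,B,D,C,E,F,G], logical=[D,C,E,F,G,A,B]
After op 6 (rotate(-3)): offset=6, physical=[A,B,D,C,E,F,G], logical=[G,A,B,D,C,E,F]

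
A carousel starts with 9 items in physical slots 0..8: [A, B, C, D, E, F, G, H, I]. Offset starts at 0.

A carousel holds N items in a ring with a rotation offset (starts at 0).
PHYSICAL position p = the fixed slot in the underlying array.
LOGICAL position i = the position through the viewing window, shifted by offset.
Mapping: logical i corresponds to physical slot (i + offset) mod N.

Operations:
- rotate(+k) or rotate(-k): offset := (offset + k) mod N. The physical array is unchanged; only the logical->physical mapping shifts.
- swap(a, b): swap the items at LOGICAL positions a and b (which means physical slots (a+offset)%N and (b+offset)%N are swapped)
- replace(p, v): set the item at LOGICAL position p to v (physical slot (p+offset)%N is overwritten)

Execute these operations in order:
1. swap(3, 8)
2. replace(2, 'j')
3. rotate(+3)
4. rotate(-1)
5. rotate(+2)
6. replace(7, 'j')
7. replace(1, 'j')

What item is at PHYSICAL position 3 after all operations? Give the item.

Answer: I

Derivation:
After op 1 (swap(3, 8)): offset=0, physical=[A,B,C,I,E,F,G,H,D], logical=[A,B,C,I,E,F,G,H,D]
After op 2 (replace(2, 'j')): offset=0, physical=[A,B,j,I,E,F,G,H,D], logical=[A,B,j,I,E,F,G,H,D]
After op 3 (rotate(+3)): offset=3, physical=[A,B,j,I,E,F,G,H,D], logical=[I,E,F,G,H,D,A,B,j]
After op 4 (rotate(-1)): offset=2, physical=[A,B,j,I,E,F,G,H,D], logical=[j,I,E,F,G,H,D,A,B]
After op 5 (rotate(+2)): offset=4, physical=[A,B,j,I,E,F,G,H,D], logical=[E,F,G,H,D,A,B,j,I]
After op 6 (replace(7, 'j')): offset=4, physical=[A,B,j,I,E,F,G,H,D], logical=[E,F,G,H,D,A,B,j,I]
After op 7 (replace(1, 'j')): offset=4, physical=[A,B,j,I,E,j,G,H,D], logical=[E,j,G,H,D,A,B,j,I]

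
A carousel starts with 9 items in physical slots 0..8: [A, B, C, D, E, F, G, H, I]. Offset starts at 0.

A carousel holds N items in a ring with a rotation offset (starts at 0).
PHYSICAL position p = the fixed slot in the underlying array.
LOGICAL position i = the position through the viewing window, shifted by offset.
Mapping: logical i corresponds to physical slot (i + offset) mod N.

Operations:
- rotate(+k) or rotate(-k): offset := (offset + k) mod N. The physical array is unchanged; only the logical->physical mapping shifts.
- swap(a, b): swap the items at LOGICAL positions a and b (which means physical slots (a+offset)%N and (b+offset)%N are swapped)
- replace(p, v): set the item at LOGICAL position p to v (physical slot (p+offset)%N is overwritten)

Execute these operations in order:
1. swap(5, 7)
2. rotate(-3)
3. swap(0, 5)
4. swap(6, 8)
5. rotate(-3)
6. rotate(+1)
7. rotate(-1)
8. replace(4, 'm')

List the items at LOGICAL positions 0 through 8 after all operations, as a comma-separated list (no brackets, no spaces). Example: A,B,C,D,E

After op 1 (swap(5, 7)): offset=0, physical=[A,B,C,D,E,H,G,F,I], logical=[A,B,C,D,E,H,G,F,I]
After op 2 (rotate(-3)): offset=6, physical=[A,B,C,D,E,H,G,F,I], logical=[G,F,I,A,B,C,D,E,H]
After op 3 (swap(0, 5)): offset=6, physical=[A,B,G,D,E,H,C,F,I], logical=[C,F,I,A,B,G,D,E,H]
After op 4 (swap(6, 8)): offset=6, physical=[A,B,G,H,E,D,C,F,I], logical=[C,F,I,A,B,G,H,E,D]
After op 5 (rotate(-3)): offset=3, physical=[A,B,G,H,E,D,C,F,I], logical=[H,E,D,C,F,I,A,B,G]
After op 6 (rotate(+1)): offset=4, physical=[A,B,G,H,E,D,C,F,I], logical=[E,D,C,F,I,A,B,G,H]
After op 7 (rotate(-1)): offset=3, physical=[A,B,G,H,E,D,C,F,I], logical=[H,E,D,C,F,I,A,B,G]
After op 8 (replace(4, 'm')): offset=3, physical=[A,B,G,H,E,D,C,m,I], logical=[H,E,D,C,m,I,A,B,G]

Answer: H,E,D,C,m,I,A,B,G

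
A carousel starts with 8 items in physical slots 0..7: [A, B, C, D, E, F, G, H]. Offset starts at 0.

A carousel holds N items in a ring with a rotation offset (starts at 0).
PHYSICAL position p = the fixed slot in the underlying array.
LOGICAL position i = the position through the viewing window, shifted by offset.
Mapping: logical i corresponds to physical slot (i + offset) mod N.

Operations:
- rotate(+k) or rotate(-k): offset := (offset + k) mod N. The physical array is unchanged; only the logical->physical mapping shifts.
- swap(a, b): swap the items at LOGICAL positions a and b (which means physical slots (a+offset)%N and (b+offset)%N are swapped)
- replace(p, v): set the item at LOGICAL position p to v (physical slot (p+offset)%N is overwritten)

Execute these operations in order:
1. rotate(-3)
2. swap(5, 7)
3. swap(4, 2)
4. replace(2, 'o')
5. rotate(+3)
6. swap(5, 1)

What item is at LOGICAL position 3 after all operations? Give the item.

After op 1 (rotate(-3)): offset=5, physical=[A,B,C,D,E,F,G,H], logical=[F,G,H,A,B,C,D,E]
After op 2 (swap(5, 7)): offset=5, physical=[A,B,E,D,C,F,G,H], logical=[F,G,H,A,B,E,D,C]
After op 3 (swap(4, 2)): offset=5, physical=[A,H,E,D,C,F,G,B], logical=[F,G,B,A,H,E,D,C]
After op 4 (replace(2, 'o')): offset=5, physical=[A,H,E,D,C,F,G,o], logical=[F,G,o,A,H,E,D,C]
After op 5 (rotate(+3)): offset=0, physical=[A,H,E,D,C,F,G,o], logical=[A,H,E,D,C,F,G,o]
After op 6 (swap(5, 1)): offset=0, physical=[A,F,E,D,C,H,G,o], logical=[A,F,E,D,C,H,G,o]

Answer: D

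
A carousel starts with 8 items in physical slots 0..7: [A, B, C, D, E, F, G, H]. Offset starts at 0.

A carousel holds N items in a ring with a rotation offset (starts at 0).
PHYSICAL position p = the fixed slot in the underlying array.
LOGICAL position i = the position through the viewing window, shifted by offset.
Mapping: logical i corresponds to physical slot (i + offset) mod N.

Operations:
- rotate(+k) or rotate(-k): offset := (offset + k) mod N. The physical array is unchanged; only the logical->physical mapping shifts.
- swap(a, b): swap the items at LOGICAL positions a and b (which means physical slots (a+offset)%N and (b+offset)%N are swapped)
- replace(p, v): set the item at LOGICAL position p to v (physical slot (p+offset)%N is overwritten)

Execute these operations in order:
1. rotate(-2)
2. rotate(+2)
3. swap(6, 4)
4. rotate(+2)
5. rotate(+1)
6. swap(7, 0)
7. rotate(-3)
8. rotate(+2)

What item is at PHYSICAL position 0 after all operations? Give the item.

Answer: A

Derivation:
After op 1 (rotate(-2)): offset=6, physical=[A,B,C,D,E,F,G,H], logical=[G,H,A,B,C,D,E,F]
After op 2 (rotate(+2)): offset=0, physical=[A,B,C,D,E,F,G,H], logical=[A,B,C,D,E,F,G,H]
After op 3 (swap(6, 4)): offset=0, physical=[A,B,C,D,G,F,E,H], logical=[A,B,C,D,G,F,E,H]
After op 4 (rotate(+2)): offset=2, physical=[A,B,C,D,G,F,E,H], logical=[C,D,G,F,E,H,A,B]
After op 5 (rotate(+1)): offset=3, physical=[A,B,C,D,G,F,E,H], logical=[D,G,F,E,H,A,B,C]
After op 6 (swap(7, 0)): offset=3, physical=[A,B,D,C,G,F,E,H], logical=[C,G,F,E,H,A,B,D]
After op 7 (rotate(-3)): offset=0, physical=[A,B,D,C,G,F,E,H], logical=[A,B,D,C,G,F,E,H]
After op 8 (rotate(+2)): offset=2, physical=[A,B,D,C,G,F,E,H], logical=[D,C,G,F,E,H,A,B]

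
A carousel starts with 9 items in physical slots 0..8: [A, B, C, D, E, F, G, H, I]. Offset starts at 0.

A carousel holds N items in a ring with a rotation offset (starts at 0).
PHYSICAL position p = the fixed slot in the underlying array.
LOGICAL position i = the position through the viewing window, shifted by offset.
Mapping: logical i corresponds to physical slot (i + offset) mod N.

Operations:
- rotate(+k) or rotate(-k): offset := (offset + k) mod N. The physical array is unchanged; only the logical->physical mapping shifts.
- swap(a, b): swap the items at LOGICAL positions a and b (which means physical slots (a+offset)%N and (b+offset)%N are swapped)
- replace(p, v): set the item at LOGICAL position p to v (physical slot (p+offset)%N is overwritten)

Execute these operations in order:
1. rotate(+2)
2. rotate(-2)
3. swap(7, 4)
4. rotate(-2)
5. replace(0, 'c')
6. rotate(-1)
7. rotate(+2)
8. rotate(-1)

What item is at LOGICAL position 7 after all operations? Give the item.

After op 1 (rotate(+2)): offset=2, physical=[A,B,C,D,E,F,G,H,I], logical=[C,D,E,F,G,H,I,A,B]
After op 2 (rotate(-2)): offset=0, physical=[A,B,C,D,E,F,G,H,I], logical=[A,B,C,D,E,F,G,H,I]
After op 3 (swap(7, 4)): offset=0, physical=[A,B,C,D,H,F,G,E,I], logical=[A,B,C,D,H,F,G,E,I]
After op 4 (rotate(-2)): offset=7, physical=[A,B,C,D,H,F,G,E,I], logical=[E,I,A,B,C,D,H,F,G]
After op 5 (replace(0, 'c')): offset=7, physical=[A,B,C,D,H,F,G,c,I], logical=[c,I,A,B,C,D,H,F,G]
After op 6 (rotate(-1)): offset=6, physical=[A,B,C,D,H,F,G,c,I], logical=[G,c,I,A,B,C,D,H,F]
After op 7 (rotate(+2)): offset=8, physical=[A,B,C,D,H,F,G,c,I], logical=[I,A,B,C,D,H,F,G,c]
After op 8 (rotate(-1)): offset=7, physical=[A,B,C,D,H,F,G,c,I], logical=[c,I,A,B,C,D,H,F,G]

Answer: F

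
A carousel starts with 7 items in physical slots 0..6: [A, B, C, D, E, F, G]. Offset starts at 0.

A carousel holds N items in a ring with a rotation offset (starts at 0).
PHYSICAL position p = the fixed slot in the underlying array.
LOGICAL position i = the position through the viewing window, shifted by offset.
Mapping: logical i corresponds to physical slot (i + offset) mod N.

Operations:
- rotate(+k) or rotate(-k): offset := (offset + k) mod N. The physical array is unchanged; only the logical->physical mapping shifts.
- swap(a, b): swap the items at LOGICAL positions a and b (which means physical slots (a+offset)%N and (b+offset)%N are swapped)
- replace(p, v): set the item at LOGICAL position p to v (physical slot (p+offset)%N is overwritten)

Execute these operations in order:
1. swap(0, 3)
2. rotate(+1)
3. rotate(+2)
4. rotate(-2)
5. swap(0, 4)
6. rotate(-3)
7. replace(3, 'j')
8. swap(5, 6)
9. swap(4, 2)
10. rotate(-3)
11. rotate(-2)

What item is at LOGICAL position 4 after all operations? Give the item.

After op 1 (swap(0, 3)): offset=0, physical=[D,B,C,A,E,F,G], logical=[D,B,C,A,E,F,G]
After op 2 (rotate(+1)): offset=1, physical=[D,B,C,A,E,F,G], logical=[B,C,A,E,F,G,D]
After op 3 (rotate(+2)): offset=3, physical=[D,B,C,A,E,F,G], logical=[A,E,F,G,D,B,C]
After op 4 (rotate(-2)): offset=1, physical=[D,B,C,A,E,F,G], logical=[B,C,A,E,F,G,D]
After op 5 (swap(0, 4)): offset=1, physical=[D,F,C,A,E,B,G], logical=[F,C,A,E,B,G,D]
After op 6 (rotate(-3)): offset=5, physical=[D,F,C,A,E,B,G], logical=[B,G,D,F,C,A,E]
After op 7 (replace(3, 'j')): offset=5, physical=[D,j,C,A,E,B,G], logical=[B,G,D,j,C,A,E]
After op 8 (swap(5, 6)): offset=5, physical=[D,j,C,E,A,B,G], logical=[B,G,D,j,C,E,A]
After op 9 (swap(4, 2)): offset=5, physical=[C,j,D,E,A,B,G], logical=[B,G,C,j,D,E,A]
After op 10 (rotate(-3)): offset=2, physical=[C,j,D,E,A,B,G], logical=[D,E,A,B,G,C,j]
After op 11 (rotate(-2)): offset=0, physical=[C,j,D,E,A,B,G], logical=[C,j,D,E,A,B,G]

Answer: A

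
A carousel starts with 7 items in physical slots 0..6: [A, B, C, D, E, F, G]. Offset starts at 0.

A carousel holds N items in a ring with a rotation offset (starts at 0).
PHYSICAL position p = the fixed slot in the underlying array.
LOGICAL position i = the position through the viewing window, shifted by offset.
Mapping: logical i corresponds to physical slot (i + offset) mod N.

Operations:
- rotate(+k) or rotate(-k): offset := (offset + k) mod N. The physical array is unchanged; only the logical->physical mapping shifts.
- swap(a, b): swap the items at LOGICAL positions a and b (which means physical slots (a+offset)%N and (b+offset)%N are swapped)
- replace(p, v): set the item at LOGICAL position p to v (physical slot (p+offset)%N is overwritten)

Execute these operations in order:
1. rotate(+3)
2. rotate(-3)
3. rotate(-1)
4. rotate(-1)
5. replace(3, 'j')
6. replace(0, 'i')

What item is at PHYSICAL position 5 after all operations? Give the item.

After op 1 (rotate(+3)): offset=3, physical=[A,B,C,D,E,F,G], logical=[D,E,F,G,A,B,C]
After op 2 (rotate(-3)): offset=0, physical=[A,B,C,D,E,F,G], logical=[A,B,C,D,E,F,G]
After op 3 (rotate(-1)): offset=6, physical=[A,B,C,D,E,F,G], logical=[G,A,B,C,D,E,F]
After op 4 (rotate(-1)): offset=5, physical=[A,B,C,D,E,F,G], logical=[F,G,A,B,C,D,E]
After op 5 (replace(3, 'j')): offset=5, physical=[A,j,C,D,E,F,G], logical=[F,G,A,j,C,D,E]
After op 6 (replace(0, 'i')): offset=5, physical=[A,j,C,D,E,i,G], logical=[i,G,A,j,C,D,E]

Answer: i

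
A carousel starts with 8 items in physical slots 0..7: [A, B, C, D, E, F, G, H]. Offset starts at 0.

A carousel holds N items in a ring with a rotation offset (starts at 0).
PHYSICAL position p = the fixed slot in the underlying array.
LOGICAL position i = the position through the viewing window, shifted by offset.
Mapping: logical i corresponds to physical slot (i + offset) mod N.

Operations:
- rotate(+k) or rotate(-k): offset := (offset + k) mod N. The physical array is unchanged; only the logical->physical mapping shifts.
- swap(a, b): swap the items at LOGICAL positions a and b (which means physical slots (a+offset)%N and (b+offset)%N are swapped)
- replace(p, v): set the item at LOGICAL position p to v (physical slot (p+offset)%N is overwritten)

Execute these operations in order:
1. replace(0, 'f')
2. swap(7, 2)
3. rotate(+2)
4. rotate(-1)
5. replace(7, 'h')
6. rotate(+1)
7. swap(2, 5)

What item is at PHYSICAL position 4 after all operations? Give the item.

After op 1 (replace(0, 'f')): offset=0, physical=[f,B,C,D,E,F,G,H], logical=[f,B,C,D,E,F,G,H]
After op 2 (swap(7, 2)): offset=0, physical=[f,B,H,D,E,F,G,C], logical=[f,B,H,D,E,F,G,C]
After op 3 (rotate(+2)): offset=2, physical=[f,B,H,D,E,F,G,C], logical=[H,D,E,F,G,C,f,B]
After op 4 (rotate(-1)): offset=1, physical=[f,B,H,D,E,F,G,C], logical=[B,H,D,E,F,G,C,f]
After op 5 (replace(7, 'h')): offset=1, physical=[h,B,H,D,E,F,G,C], logical=[B,H,D,E,F,G,C,h]
After op 6 (rotate(+1)): offset=2, physical=[h,B,H,D,E,F,G,C], logical=[H,D,E,F,G,C,h,B]
After op 7 (swap(2, 5)): offset=2, physical=[h,B,H,D,C,F,G,E], logical=[H,D,C,F,G,E,h,B]

Answer: C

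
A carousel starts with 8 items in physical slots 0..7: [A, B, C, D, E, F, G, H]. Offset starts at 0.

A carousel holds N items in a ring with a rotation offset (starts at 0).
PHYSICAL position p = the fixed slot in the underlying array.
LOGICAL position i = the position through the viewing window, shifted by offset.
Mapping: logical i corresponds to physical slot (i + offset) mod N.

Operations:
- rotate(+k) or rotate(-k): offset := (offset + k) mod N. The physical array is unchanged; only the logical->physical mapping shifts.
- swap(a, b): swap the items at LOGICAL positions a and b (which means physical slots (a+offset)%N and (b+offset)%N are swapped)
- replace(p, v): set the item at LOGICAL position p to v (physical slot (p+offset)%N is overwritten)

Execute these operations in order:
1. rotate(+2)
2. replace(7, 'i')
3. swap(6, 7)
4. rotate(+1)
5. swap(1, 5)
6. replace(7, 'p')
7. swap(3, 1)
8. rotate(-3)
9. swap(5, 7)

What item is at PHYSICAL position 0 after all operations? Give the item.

Answer: E

Derivation:
After op 1 (rotate(+2)): offset=2, physical=[A,B,C,D,E,F,G,H], logical=[C,D,E,F,G,H,A,B]
After op 2 (replace(7, 'i')): offset=2, physical=[A,i,C,D,E,F,G,H], logical=[C,D,E,F,G,H,A,i]
After op 3 (swap(6, 7)): offset=2, physical=[i,A,C,D,E,F,G,H], logical=[C,D,E,F,G,H,i,A]
After op 4 (rotate(+1)): offset=3, physical=[i,A,C,D,E,F,G,H], logical=[D,E,F,G,H,i,A,C]
After op 5 (swap(1, 5)): offset=3, physical=[E,A,C,D,i,F,G,H], logical=[D,i,F,G,H,E,A,C]
After op 6 (replace(7, 'p')): offset=3, physical=[E,A,p,D,i,F,G,H], logical=[D,i,F,G,H,E,A,p]
After op 7 (swap(3, 1)): offset=3, physical=[E,A,p,D,G,F,i,H], logical=[D,G,F,i,H,E,A,p]
After op 8 (rotate(-3)): offset=0, physical=[E,A,p,D,G,F,i,H], logical=[E,A,p,D,G,F,i,H]
After op 9 (swap(5, 7)): offset=0, physical=[E,A,p,D,G,H,i,F], logical=[E,A,p,D,G,H,i,F]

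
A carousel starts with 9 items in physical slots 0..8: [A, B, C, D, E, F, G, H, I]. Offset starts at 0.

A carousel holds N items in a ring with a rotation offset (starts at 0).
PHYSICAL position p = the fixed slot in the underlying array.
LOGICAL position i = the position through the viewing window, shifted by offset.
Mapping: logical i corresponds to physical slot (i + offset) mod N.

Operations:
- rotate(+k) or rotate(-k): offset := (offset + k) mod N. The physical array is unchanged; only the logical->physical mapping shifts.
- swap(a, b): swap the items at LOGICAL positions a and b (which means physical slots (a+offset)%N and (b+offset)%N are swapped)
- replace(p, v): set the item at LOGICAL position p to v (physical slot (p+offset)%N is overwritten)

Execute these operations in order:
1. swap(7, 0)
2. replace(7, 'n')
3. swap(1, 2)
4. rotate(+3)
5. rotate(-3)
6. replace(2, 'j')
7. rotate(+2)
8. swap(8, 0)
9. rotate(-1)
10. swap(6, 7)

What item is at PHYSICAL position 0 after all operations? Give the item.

After op 1 (swap(7, 0)): offset=0, physical=[H,B,C,D,E,F,G,A,I], logical=[H,B,C,D,E,F,G,A,I]
After op 2 (replace(7, 'n')): offset=0, physical=[H,B,C,D,E,F,G,n,I], logical=[H,B,C,D,E,F,G,n,I]
After op 3 (swap(1, 2)): offset=0, physical=[H,C,B,D,E,F,G,n,I], logical=[H,C,B,D,E,F,G,n,I]
After op 4 (rotate(+3)): offset=3, physical=[H,C,B,D,E,F,G,n,I], logical=[D,E,F,G,n,I,H,C,B]
After op 5 (rotate(-3)): offset=0, physical=[H,C,B,D,E,F,G,n,I], logical=[H,C,B,D,E,F,G,n,I]
After op 6 (replace(2, 'j')): offset=0, physical=[H,C,j,D,E,F,G,n,I], logical=[H,C,j,D,E,F,G,n,I]
After op 7 (rotate(+2)): offset=2, physical=[H,C,j,D,E,F,G,n,I], logical=[j,D,E,F,G,n,I,H,C]
After op 8 (swap(8, 0)): offset=2, physical=[H,j,C,D,E,F,G,n,I], logical=[C,D,E,F,G,n,I,H,j]
After op 9 (rotate(-1)): offset=1, physical=[H,j,C,D,E,F,G,n,I], logical=[j,C,D,E,F,G,n,I,H]
After op 10 (swap(6, 7)): offset=1, physical=[H,j,C,D,E,F,G,I,n], logical=[j,C,D,E,F,G,I,n,H]

Answer: H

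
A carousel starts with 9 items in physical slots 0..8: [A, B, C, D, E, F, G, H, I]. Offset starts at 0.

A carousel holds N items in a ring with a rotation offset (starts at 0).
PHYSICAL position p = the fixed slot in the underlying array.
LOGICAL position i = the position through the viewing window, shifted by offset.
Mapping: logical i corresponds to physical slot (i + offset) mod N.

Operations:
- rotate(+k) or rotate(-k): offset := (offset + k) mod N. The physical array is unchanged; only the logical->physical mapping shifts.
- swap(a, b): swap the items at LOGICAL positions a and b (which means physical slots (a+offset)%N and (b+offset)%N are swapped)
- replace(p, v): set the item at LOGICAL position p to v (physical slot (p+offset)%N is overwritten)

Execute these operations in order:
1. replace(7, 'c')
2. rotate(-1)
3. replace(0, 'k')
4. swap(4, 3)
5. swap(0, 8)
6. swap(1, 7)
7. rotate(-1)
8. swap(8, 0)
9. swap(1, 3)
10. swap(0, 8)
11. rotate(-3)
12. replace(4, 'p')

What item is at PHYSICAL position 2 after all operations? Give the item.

After op 1 (replace(7, 'c')): offset=0, physical=[A,B,C,D,E,F,G,c,I], logical=[A,B,C,D,E,F,G,c,I]
After op 2 (rotate(-1)): offset=8, physical=[A,B,C,D,E,F,G,c,I], logical=[I,A,B,C,D,E,F,G,c]
After op 3 (replace(0, 'k')): offset=8, physical=[A,B,C,D,E,F,G,c,k], logical=[k,A,B,C,D,E,F,G,c]
After op 4 (swap(4, 3)): offset=8, physical=[A,B,D,C,E,F,G,c,k], logical=[k,A,B,D,C,E,F,G,c]
After op 5 (swap(0, 8)): offset=8, physical=[A,B,D,C,E,F,G,k,c], logical=[c,A,B,D,C,E,F,G,k]
After op 6 (swap(1, 7)): offset=8, physical=[G,B,D,C,E,F,A,k,c], logical=[c,G,B,D,C,E,F,A,k]
After op 7 (rotate(-1)): offset=7, physical=[G,B,D,C,E,F,A,k,c], logical=[k,c,G,B,D,C,E,F,A]
After op 8 (swap(8, 0)): offset=7, physical=[G,B,D,C,E,F,k,A,c], logical=[A,c,G,B,D,C,E,F,k]
After op 9 (swap(1, 3)): offset=7, physical=[G,c,D,C,E,F,k,A,B], logical=[A,B,G,c,D,C,E,F,k]
After op 10 (swap(0, 8)): offset=7, physical=[G,c,D,C,E,F,A,k,B], logical=[k,B,G,c,D,C,E,F,A]
After op 11 (rotate(-3)): offset=4, physical=[G,c,D,C,E,F,A,k,B], logical=[E,F,A,k,B,G,c,D,C]
After op 12 (replace(4, 'p')): offset=4, physical=[G,c,D,C,E,F,A,k,p], logical=[E,F,A,k,p,G,c,D,C]

Answer: D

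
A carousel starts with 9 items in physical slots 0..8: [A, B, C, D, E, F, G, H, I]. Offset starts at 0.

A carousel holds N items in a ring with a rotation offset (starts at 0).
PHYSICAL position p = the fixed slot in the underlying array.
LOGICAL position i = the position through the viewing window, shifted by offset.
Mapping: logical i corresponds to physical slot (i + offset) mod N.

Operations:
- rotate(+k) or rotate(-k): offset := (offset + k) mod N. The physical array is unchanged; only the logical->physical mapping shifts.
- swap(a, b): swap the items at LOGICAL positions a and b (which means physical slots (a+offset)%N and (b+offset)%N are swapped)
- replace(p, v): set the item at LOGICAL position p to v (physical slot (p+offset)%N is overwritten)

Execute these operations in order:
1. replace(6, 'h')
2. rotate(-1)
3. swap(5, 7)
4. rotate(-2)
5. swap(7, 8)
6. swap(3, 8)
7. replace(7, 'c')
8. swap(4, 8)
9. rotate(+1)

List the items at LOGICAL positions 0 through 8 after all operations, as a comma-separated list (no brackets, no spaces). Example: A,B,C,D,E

Answer: H,I,h,A,C,D,c,B,E

Derivation:
After op 1 (replace(6, 'h')): offset=0, physical=[A,B,C,D,E,F,h,H,I], logical=[A,B,C,D,E,F,h,H,I]
After op 2 (rotate(-1)): offset=8, physical=[A,B,C,D,E,F,h,H,I], logical=[I,A,B,C,D,E,F,h,H]
After op 3 (swap(5, 7)): offset=8, physical=[A,B,C,D,h,F,E,H,I], logical=[I,A,B,C,D,h,F,E,H]
After op 4 (rotate(-2)): offset=6, physical=[A,B,C,D,h,F,E,H,I], logical=[E,H,I,A,B,C,D,h,F]
After op 5 (swap(7, 8)): offset=6, physical=[A,B,C,D,F,h,E,H,I], logical=[E,H,I,A,B,C,D,F,h]
After op 6 (swap(3, 8)): offset=6, physical=[h,B,C,D,F,A,E,H,I], logical=[E,H,I,h,B,C,D,F,A]
After op 7 (replace(7, 'c')): offset=6, physical=[h,B,C,D,c,A,E,H,I], logical=[E,H,I,h,B,C,D,c,A]
After op 8 (swap(4, 8)): offset=6, physical=[h,A,C,D,c,B,E,H,I], logical=[E,H,I,h,A,C,D,c,B]
After op 9 (rotate(+1)): offset=7, physical=[h,A,C,D,c,B,E,H,I], logical=[H,I,h,A,C,D,c,B,E]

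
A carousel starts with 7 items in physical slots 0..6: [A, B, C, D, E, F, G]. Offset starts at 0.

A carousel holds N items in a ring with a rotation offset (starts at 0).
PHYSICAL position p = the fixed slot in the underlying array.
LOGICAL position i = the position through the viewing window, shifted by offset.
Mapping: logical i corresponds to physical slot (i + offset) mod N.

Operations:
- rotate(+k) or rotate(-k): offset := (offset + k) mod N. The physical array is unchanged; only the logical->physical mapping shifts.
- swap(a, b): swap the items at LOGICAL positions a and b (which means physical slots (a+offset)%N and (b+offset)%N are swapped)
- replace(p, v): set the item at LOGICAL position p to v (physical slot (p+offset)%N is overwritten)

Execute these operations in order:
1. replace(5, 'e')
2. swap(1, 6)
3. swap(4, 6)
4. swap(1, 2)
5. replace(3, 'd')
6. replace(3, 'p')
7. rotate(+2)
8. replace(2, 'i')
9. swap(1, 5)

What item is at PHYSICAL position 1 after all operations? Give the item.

After op 1 (replace(5, 'e')): offset=0, physical=[A,B,C,D,E,e,G], logical=[A,B,C,D,E,e,G]
After op 2 (swap(1, 6)): offset=0, physical=[A,G,C,D,E,e,B], logical=[A,G,C,D,E,e,B]
After op 3 (swap(4, 6)): offset=0, physical=[A,G,C,D,B,e,E], logical=[A,G,C,D,B,e,E]
After op 4 (swap(1, 2)): offset=0, physical=[A,C,G,D,B,e,E], logical=[A,C,G,D,B,e,E]
After op 5 (replace(3, 'd')): offset=0, physical=[A,C,G,d,B,e,E], logical=[A,C,G,d,B,e,E]
After op 6 (replace(3, 'p')): offset=0, physical=[A,C,G,p,B,e,E], logical=[A,C,G,p,B,e,E]
After op 7 (rotate(+2)): offset=2, physical=[A,C,G,p,B,e,E], logical=[G,p,B,e,E,A,C]
After op 8 (replace(2, 'i')): offset=2, physical=[A,C,G,p,i,e,E], logical=[G,p,i,e,E,A,C]
After op 9 (swap(1, 5)): offset=2, physical=[p,C,G,A,i,e,E], logical=[G,A,i,e,E,p,C]

Answer: C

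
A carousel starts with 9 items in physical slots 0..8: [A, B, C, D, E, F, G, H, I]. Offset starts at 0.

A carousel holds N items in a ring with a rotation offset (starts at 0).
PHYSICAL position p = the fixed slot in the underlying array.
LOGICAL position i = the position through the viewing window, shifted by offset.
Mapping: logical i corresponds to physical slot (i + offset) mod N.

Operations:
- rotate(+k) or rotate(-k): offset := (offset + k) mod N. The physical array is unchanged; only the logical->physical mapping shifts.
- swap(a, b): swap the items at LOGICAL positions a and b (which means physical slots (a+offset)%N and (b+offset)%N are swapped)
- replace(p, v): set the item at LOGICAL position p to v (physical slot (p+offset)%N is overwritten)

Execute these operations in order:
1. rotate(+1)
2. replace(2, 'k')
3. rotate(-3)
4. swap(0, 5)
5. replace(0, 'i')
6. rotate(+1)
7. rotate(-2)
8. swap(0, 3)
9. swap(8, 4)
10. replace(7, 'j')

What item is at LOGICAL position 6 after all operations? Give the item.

After op 1 (rotate(+1)): offset=1, physical=[A,B,C,D,E,F,G,H,I], logical=[B,C,D,E,F,G,H,I,A]
After op 2 (replace(2, 'k')): offset=1, physical=[A,B,C,k,E,F,G,H,I], logical=[B,C,k,E,F,G,H,I,A]
After op 3 (rotate(-3)): offset=7, physical=[A,B,C,k,E,F,G,H,I], logical=[H,I,A,B,C,k,E,F,G]
After op 4 (swap(0, 5)): offset=7, physical=[A,B,C,H,E,F,G,k,I], logical=[k,I,A,B,C,H,E,F,G]
After op 5 (replace(0, 'i')): offset=7, physical=[A,B,C,H,E,F,G,i,I], logical=[i,I,A,B,C,H,E,F,G]
After op 6 (rotate(+1)): offset=8, physical=[A,B,C,H,E,F,G,i,I], logical=[I,A,B,C,H,E,F,G,i]
After op 7 (rotate(-2)): offset=6, physical=[A,B,C,H,E,F,G,i,I], logical=[G,i,I,A,B,C,H,E,F]
After op 8 (swap(0, 3)): offset=6, physical=[G,B,C,H,E,F,A,i,I], logical=[A,i,I,G,B,C,H,E,F]
After op 9 (swap(8, 4)): offset=6, physical=[G,F,C,H,E,B,A,i,I], logical=[A,i,I,G,F,C,H,E,B]
After op 10 (replace(7, 'j')): offset=6, physical=[G,F,C,H,j,B,A,i,I], logical=[A,i,I,G,F,C,H,j,B]

Answer: H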